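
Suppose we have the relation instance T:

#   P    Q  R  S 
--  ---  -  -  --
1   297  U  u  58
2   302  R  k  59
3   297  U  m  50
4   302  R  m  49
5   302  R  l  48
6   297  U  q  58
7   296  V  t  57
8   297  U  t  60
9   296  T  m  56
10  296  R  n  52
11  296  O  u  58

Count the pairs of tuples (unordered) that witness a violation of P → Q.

6

P=297: all 4 rows agree on Q — 0 pairs.
P=302: all 3 rows agree on Q — 0 pairs.
P=296: violating pairs (7,9), (7,10), (7,11), (9,10), (9,11), (10,11) — 6 pairs.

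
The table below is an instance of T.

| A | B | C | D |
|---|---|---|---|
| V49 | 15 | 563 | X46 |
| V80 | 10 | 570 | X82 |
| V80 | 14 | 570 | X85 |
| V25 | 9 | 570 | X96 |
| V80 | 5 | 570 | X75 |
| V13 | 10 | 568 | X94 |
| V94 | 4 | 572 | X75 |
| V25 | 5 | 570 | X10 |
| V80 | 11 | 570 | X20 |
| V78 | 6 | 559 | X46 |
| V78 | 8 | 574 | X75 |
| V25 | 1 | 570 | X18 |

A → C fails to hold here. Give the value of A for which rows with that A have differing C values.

V78

A=V49: 1 row → C = 563 ✓
A=V80: 4 rows → C = 570, 570, 570, 570 ✓
A=V25: 3 rows → C = 570, 570, 570 ✓
A=V13: 1 row → C = 568 ✓
A=V94: 1 row → C = 572 ✓
A=V78: 2 rows → C takes values {559, 574} — violation
The only A value with inconsistent C is A=V78.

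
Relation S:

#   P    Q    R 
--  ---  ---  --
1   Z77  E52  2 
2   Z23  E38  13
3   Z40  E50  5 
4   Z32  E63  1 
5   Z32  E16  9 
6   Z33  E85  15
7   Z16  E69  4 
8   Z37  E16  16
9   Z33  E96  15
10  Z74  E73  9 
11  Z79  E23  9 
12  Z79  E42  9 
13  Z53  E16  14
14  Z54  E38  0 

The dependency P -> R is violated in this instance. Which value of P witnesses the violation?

Z32

P=Z77: row 1 → R = 2 ✓
P=Z23: row 2 → R = 13 ✓
P=Z40: row 3 → R = 5 ✓
P=Z32: rows 4, 5 → R takes values {1, 9} — violation
P=Z33: rows 6, 9 → R = 15, 15 ✓
P=Z16: row 7 → R = 4 ✓
P=Z37: row 8 → R = 16 ✓
P=Z74: row 10 → R = 9 ✓
P=Z79: rows 11, 12 → R = 9, 9 ✓
P=Z53: row 13 → R = 14 ✓
P=Z54: row 14 → R = 0 ✓
The only P value with inconsistent R is P=Z32.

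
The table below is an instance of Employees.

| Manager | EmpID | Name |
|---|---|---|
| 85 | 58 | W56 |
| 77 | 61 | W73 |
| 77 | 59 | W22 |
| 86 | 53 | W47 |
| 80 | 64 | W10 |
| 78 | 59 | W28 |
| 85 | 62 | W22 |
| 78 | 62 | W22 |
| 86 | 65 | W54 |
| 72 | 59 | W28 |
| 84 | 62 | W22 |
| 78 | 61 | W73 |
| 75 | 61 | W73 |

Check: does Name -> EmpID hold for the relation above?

No

Name=W56: 1 row → EmpID = 58 ✓
Name=W73: 3 rows → EmpID = 61, 61, 61 ✓
Name=W22: 4 rows → EmpID takes values {59, 62} — violation
Name=W47: 1 row → EmpID = 53 ✓
Name=W10: 1 row → EmpID = 64 ✓
Name=W28: 2 rows → EmpID = 59, 59 ✓
Name=W54: 1 row → EmpID = 65 ✓
Two rows agree on Name but differ on EmpID, so Name -> EmpID does not hold.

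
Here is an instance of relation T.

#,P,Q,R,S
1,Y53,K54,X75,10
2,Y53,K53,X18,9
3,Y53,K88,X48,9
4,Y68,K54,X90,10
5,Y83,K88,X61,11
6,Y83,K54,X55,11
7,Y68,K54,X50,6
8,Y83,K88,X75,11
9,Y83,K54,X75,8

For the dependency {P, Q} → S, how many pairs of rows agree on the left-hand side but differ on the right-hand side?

(P=Y68, Q=K54): violating pairs (4,7) — 1 pair.
(P=Y83, Q=K88): all 2 rows agree on S — 0 pairs.
(P=Y83, Q=K54): violating pairs (6,9) — 1 pair.

2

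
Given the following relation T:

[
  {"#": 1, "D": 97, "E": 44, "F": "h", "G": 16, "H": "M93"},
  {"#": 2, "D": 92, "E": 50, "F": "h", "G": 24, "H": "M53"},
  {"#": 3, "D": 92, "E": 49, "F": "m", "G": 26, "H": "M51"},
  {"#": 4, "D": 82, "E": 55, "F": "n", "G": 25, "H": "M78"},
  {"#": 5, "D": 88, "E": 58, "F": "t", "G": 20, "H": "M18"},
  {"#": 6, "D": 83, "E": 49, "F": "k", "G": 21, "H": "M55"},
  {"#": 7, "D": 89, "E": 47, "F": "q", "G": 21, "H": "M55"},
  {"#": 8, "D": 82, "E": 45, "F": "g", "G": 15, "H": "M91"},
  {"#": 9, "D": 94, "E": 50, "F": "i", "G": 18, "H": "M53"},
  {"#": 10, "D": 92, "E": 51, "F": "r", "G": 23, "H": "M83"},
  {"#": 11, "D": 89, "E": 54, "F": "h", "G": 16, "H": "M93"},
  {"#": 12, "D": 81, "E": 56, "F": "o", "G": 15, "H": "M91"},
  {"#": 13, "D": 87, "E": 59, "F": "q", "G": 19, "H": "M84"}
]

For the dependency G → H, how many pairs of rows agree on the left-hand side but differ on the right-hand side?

0

G=16: all 2 rows agree on H — 0 pairs.
G=21: all 2 rows agree on H — 0 pairs.
G=15: all 2 rows agree on H — 0 pairs.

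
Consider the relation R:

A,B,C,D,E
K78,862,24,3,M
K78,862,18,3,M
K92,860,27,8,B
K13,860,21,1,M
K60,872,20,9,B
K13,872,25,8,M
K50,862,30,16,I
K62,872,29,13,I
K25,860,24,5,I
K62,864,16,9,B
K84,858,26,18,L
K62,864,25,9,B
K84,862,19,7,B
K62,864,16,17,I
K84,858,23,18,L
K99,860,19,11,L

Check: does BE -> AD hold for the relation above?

Yes

(B=862, E=M): 2 rows → {A,D} = (K78, 3), (K78, 3) ✓
(B=860, E=B): 1 row → {A,D} = (K92, 8) ✓
(B=860, E=M): 1 row → {A,D} = (K13, 1) ✓
(B=872, E=B): 1 row → {A,D} = (K60, 9) ✓
(B=872, E=M): 1 row → {A,D} = (K13, 8) ✓
(B=862, E=I): 1 row → {A,D} = (K50, 16) ✓
(B=872, E=I): 1 row → {A,D} = (K62, 13) ✓
(B=860, E=I): 1 row → {A,D} = (K25, 5) ✓
(B=864, E=B): 2 rows → {A,D} = (K62, 9), (K62, 9) ✓
(B=858, E=L): 2 rows → {A,D} = (K84, 18), (K84, 18) ✓
(B=862, E=B): 1 row → {A,D} = (K84, 7) ✓
(B=864, E=I): 1 row → {A,D} = (K62, 17) ✓
(B=860, E=L): 1 row → {A,D} = (K99, 11) ✓
Every BE value is associated with a single AD value, so BE -> AD holds.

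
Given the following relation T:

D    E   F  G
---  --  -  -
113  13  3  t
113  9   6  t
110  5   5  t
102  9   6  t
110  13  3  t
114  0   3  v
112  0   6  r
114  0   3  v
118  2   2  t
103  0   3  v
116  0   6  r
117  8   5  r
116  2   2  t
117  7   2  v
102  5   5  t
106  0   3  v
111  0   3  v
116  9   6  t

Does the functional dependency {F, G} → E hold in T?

(F=3, G=t): 2 rows → E = 13, 13 ✓
(F=6, G=t): 3 rows → E = 9, 9, 9 ✓
(F=5, G=t): 2 rows → E = 5, 5 ✓
(F=3, G=v): 5 rows → E = 0, 0, 0, 0, 0 ✓
(F=6, G=r): 2 rows → E = 0, 0 ✓
(F=2, G=t): 2 rows → E = 2, 2 ✓
(F=5, G=r): 1 row → E = 8 ✓
(F=2, G=v): 1 row → E = 7 ✓
Every {F, G} value is associated with a single E value, so {F, G} → E holds.

Yes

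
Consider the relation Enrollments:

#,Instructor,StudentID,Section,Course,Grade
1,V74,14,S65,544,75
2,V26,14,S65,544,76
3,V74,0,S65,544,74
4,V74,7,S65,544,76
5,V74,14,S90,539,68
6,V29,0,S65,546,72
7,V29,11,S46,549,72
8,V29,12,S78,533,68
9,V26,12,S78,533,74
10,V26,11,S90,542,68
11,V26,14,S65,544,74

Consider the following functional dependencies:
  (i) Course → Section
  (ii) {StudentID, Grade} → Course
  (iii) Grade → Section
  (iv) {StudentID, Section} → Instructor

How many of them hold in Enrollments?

2

(i) Course → Section: every LHS value maps to a single RHS value — holds.
(ii) {StudentID, Grade} → Course: every LHS value maps to a single RHS value — holds.
(iii) Grade → Section: Grade=74: rows 3, 9, 11 → Section takes values {S65, S78} — violation; Grade=68: rows 5, 8, 10 → Section takes values {S90, S78} — violation; Grade=72: rows 6, 7 → Section takes values {S65, S46} — violation — fails.
(iv) {StudentID, Section} → Instructor: (StudentID=14, Section=S65): rows 1, 2, 11 → Instructor takes values {V74, V26} — violation; (StudentID=0, Section=S65): rows 3, 6 → Instructor takes values {V74, V29} — violation; (StudentID=12, Section=S78): rows 8, 9 → Instructor takes values {V29, V26} — violation — fails.
2 of the 4 dependencies hold.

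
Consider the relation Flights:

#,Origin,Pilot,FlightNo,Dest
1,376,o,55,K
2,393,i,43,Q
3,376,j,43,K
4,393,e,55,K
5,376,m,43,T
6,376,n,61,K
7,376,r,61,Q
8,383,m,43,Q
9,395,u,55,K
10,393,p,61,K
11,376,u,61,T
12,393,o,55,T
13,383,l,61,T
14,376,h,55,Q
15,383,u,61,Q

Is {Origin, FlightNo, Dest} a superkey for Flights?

Yes

All 15 rows have distinct {Origin, FlightNo, Dest} values, so {Origin, FlightNo, Dest} → (all attributes) holds and {Origin, FlightNo, Dest} is a superkey.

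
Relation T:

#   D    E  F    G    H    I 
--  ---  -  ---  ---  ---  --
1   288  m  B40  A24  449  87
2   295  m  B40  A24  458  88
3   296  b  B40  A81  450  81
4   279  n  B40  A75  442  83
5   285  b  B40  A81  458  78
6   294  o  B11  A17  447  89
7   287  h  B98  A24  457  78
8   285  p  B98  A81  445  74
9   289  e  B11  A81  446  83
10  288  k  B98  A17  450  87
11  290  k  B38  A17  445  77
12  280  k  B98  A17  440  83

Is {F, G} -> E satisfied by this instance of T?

(F=B40, G=A24): rows 1, 2 → E = m, m ✓
(F=B40, G=A81): rows 3, 5 → E = b, b ✓
(F=B40, G=A75): row 4 → E = n ✓
(F=B11, G=A17): row 6 → E = o ✓
(F=B98, G=A24): row 7 → E = h ✓
(F=B98, G=A81): row 8 → E = p ✓
(F=B11, G=A81): row 9 → E = e ✓
(F=B98, G=A17): rows 10, 12 → E = k, k ✓
(F=B38, G=A17): row 11 → E = k ✓
Every {F, G} value is associated with a single E value, so {F, G} -> E holds.

Yes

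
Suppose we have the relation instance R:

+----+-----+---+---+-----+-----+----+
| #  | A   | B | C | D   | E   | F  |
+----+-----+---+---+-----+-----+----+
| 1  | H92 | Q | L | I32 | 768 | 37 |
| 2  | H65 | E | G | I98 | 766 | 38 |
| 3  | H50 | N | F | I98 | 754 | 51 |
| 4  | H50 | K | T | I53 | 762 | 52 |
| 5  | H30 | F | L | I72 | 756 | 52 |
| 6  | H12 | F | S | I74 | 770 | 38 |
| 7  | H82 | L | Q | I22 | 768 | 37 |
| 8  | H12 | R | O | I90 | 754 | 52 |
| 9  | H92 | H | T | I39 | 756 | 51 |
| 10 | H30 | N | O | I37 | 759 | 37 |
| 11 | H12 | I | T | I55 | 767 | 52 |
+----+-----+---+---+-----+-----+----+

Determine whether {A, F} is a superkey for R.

Rows 8 and 11 have the same {A, F} value (A=H12, F=52) but are distinct tuples, so {A, F} does not determine every attribute — not a superkey.

No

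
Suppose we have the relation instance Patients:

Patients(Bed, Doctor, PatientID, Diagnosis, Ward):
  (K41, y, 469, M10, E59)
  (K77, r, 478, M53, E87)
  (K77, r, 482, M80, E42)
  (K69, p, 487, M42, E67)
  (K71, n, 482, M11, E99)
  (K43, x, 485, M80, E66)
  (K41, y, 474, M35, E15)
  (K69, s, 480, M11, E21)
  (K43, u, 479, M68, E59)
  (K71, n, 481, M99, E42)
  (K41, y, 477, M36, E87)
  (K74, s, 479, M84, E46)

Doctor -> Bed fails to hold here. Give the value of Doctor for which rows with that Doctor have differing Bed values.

s

Doctor=y: 3 rows → Bed = K41, K41, K41 ✓
Doctor=r: 2 rows → Bed = K77, K77 ✓
Doctor=p: 1 row → Bed = K69 ✓
Doctor=n: 2 rows → Bed = K71, K71 ✓
Doctor=x: 1 row → Bed = K43 ✓
Doctor=s: 2 rows → Bed takes values {K69, K74} — violation
Doctor=u: 1 row → Bed = K43 ✓
The only Doctor value with inconsistent Bed is Doctor=s.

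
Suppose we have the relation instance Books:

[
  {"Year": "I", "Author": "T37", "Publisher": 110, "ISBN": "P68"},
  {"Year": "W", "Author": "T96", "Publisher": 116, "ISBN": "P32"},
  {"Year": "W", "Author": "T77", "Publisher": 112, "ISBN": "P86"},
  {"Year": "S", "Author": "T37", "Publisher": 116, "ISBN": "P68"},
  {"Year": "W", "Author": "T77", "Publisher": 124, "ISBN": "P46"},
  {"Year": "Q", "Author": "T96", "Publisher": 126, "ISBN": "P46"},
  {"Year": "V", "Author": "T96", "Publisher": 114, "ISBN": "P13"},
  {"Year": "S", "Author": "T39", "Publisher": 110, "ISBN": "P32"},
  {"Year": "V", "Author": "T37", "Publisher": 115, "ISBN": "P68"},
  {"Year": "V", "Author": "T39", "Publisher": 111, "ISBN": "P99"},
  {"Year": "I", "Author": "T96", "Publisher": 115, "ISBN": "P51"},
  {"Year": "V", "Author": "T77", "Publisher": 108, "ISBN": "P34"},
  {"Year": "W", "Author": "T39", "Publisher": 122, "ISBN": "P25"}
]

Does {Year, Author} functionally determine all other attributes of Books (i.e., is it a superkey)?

No

Two distinct rows share (Year=W, Author=T77), so {Year, Author} does not determine every attribute — not a superkey.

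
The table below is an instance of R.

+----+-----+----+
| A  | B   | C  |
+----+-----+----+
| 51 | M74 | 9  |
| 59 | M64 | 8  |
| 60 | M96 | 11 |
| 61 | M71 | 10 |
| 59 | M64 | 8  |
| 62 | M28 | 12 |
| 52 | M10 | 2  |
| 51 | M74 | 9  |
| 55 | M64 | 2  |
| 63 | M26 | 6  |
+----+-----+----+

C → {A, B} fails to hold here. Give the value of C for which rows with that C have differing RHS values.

C=9: 2 rows → {A,B} = (51, M74), (51, M74) ✓
C=8: 2 rows → {A,B} = (59, M64), (59, M64) ✓
C=11: 1 row → {A,B} = (60, M96) ✓
C=10: 1 row → {A,B} = (61, M71) ✓
C=12: 1 row → {A,B} = (62, M28) ✓
C=2: 2 rows → {A,B} takes values {(52, M10), (55, M64)} — violation
C=6: 1 row → {A,B} = (63, M26) ✓
The only C value with inconsistent RHS is C=2.

2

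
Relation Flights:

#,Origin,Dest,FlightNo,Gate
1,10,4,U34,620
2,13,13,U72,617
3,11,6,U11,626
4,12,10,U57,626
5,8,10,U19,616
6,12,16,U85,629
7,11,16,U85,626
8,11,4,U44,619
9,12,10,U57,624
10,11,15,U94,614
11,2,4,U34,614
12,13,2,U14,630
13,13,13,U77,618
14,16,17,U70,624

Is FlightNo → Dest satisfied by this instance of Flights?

FlightNo=U34: rows 1, 11 → Dest = 4, 4 ✓
FlightNo=U72: row 2 → Dest = 13 ✓
FlightNo=U11: row 3 → Dest = 6 ✓
FlightNo=U57: rows 4, 9 → Dest = 10, 10 ✓
FlightNo=U19: row 5 → Dest = 10 ✓
FlightNo=U85: rows 6, 7 → Dest = 16, 16 ✓
FlightNo=U44: row 8 → Dest = 4 ✓
FlightNo=U94: row 10 → Dest = 15 ✓
FlightNo=U14: row 12 → Dest = 2 ✓
FlightNo=U77: row 13 → Dest = 13 ✓
FlightNo=U70: row 14 → Dest = 17 ✓
Every FlightNo value is associated with a single Dest value, so FlightNo → Dest holds.

Yes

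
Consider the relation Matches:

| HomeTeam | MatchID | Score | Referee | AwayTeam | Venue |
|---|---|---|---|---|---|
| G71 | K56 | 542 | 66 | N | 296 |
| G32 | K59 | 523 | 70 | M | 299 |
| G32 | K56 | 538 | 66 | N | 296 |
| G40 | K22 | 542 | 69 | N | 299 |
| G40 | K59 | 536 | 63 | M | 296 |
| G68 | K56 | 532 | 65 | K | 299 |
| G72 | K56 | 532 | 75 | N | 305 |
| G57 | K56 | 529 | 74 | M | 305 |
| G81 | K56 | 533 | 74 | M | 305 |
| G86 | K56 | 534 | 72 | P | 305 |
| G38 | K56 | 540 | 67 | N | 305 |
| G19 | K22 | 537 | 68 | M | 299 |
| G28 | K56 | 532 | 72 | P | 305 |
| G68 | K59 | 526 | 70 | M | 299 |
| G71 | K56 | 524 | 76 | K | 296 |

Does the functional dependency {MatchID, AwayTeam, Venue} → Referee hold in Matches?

(MatchID=K56, AwayTeam=N, Venue=296): 2 rows → Referee = 66, 66 ✓
(MatchID=K59, AwayTeam=M, Venue=299): 2 rows → Referee = 70, 70 ✓
(MatchID=K22, AwayTeam=N, Venue=299): 1 row → Referee = 69 ✓
(MatchID=K59, AwayTeam=M, Venue=296): 1 row → Referee = 63 ✓
(MatchID=K56, AwayTeam=K, Venue=299): 1 row → Referee = 65 ✓
(MatchID=K56, AwayTeam=N, Venue=305): 2 rows → Referee takes values {75, 67} — violation
(MatchID=K56, AwayTeam=M, Venue=305): 2 rows → Referee = 74, 74 ✓
(MatchID=K56, AwayTeam=P, Venue=305): 2 rows → Referee = 72, 72 ✓
(MatchID=K22, AwayTeam=M, Venue=299): 1 row → Referee = 68 ✓
(MatchID=K56, AwayTeam=K, Venue=296): 1 row → Referee = 76 ✓
Two rows agree on {MatchID, AwayTeam, Venue} but differ on Referee, so {MatchID, AwayTeam, Venue} → Referee does not hold.

No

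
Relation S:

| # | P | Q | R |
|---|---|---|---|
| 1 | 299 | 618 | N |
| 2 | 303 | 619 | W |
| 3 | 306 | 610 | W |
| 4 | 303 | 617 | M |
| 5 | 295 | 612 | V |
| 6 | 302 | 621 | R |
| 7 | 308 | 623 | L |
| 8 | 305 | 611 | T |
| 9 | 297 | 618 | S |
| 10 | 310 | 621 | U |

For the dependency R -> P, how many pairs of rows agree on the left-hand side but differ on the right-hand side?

R=W: violating pairs (2,3) — 1 pair.

1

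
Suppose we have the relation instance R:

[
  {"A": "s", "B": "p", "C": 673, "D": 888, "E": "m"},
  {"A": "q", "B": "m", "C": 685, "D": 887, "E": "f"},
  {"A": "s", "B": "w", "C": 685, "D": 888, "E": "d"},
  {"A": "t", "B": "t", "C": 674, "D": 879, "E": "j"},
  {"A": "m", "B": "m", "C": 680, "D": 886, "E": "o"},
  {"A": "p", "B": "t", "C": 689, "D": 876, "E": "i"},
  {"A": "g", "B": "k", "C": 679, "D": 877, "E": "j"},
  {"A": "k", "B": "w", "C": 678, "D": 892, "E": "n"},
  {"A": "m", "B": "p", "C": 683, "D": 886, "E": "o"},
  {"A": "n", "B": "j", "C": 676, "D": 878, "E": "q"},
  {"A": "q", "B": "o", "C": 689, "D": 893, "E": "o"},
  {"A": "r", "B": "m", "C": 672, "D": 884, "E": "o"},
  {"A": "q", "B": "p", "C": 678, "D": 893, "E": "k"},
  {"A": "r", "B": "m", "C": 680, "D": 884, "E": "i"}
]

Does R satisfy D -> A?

Yes

D=888: 2 rows → A = s, s ✓
D=887: 1 row → A = q ✓
D=879: 1 row → A = t ✓
D=886: 2 rows → A = m, m ✓
D=876: 1 row → A = p ✓
D=877: 1 row → A = g ✓
D=892: 1 row → A = k ✓
D=878: 1 row → A = n ✓
D=893: 2 rows → A = q, q ✓
D=884: 2 rows → A = r, r ✓
Every D value is associated with a single A value, so D -> A holds.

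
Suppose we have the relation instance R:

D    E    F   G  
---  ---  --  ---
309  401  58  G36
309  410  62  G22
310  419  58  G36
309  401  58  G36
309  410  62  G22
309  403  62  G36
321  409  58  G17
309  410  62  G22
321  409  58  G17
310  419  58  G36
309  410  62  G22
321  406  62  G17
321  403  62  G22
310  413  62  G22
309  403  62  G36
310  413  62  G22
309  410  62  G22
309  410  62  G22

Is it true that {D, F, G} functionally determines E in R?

(D=309, F=58, G=G36): 2 rows → E = 401, 401 ✓
(D=309, F=62, G=G22): 6 rows → E = 410, 410, 410, 410, 410, 410 ✓
(D=310, F=58, G=G36): 2 rows → E = 419, 419 ✓
(D=309, F=62, G=G36): 2 rows → E = 403, 403 ✓
(D=321, F=58, G=G17): 2 rows → E = 409, 409 ✓
(D=321, F=62, G=G17): 1 row → E = 406 ✓
(D=321, F=62, G=G22): 1 row → E = 403 ✓
(D=310, F=62, G=G22): 2 rows → E = 413, 413 ✓
Every {D, F, G} value is associated with a single E value, so {D, F, G} -> E holds.

Yes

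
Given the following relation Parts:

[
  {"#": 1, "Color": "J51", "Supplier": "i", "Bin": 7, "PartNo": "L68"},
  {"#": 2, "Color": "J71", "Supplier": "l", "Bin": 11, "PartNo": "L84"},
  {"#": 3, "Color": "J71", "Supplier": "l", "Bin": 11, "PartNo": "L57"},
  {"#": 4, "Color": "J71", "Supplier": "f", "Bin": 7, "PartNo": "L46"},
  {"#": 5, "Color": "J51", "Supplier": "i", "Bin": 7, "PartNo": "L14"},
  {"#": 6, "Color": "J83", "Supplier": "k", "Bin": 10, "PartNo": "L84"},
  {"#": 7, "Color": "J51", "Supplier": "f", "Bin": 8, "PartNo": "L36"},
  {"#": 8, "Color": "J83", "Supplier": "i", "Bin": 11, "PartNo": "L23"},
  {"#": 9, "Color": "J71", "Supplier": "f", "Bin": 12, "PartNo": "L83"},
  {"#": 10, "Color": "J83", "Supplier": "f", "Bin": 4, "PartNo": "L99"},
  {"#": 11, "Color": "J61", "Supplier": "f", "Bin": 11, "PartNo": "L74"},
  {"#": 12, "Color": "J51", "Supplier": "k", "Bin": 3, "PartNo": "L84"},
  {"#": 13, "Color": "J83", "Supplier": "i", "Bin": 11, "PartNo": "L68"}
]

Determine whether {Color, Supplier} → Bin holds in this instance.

No

(Color=J51, Supplier=i): rows 1, 5 → Bin = 7, 7 ✓
(Color=J71, Supplier=l): rows 2, 3 → Bin = 11, 11 ✓
(Color=J71, Supplier=f): rows 4, 9 → Bin takes values {7, 12} — violation
(Color=J83, Supplier=k): row 6 → Bin = 10 ✓
(Color=J51, Supplier=f): row 7 → Bin = 8 ✓
(Color=J83, Supplier=i): rows 8, 13 → Bin = 11, 11 ✓
(Color=J83, Supplier=f): row 10 → Bin = 4 ✓
(Color=J61, Supplier=f): row 11 → Bin = 11 ✓
(Color=J51, Supplier=k): row 12 → Bin = 3 ✓
Two rows agree on {Color, Supplier} but differ on Bin, so {Color, Supplier} → Bin does not hold.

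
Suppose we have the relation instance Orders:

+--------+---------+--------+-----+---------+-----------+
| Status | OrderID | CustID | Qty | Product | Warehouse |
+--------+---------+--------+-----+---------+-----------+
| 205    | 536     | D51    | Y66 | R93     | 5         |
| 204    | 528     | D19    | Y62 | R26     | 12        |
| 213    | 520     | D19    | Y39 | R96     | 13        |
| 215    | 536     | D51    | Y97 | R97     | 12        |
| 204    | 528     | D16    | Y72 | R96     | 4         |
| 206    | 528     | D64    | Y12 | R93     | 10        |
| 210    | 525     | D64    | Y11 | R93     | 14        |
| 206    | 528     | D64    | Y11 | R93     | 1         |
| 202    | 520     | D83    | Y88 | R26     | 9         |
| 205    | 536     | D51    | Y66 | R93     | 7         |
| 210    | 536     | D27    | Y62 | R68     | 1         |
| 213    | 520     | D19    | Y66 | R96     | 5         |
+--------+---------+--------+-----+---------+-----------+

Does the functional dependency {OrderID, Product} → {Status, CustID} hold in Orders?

(OrderID=536, Product=R93): 2 rows → {Status,CustID} = (205, D51), (205, D51) ✓
(OrderID=528, Product=R26): 1 row → {Status,CustID} = (204, D19) ✓
(OrderID=520, Product=R96): 2 rows → {Status,CustID} = (213, D19), (213, D19) ✓
(OrderID=536, Product=R97): 1 row → {Status,CustID} = (215, D51) ✓
(OrderID=528, Product=R96): 1 row → {Status,CustID} = (204, D16) ✓
(OrderID=528, Product=R93): 2 rows → {Status,CustID} = (206, D64), (206, D64) ✓
(OrderID=525, Product=R93): 1 row → {Status,CustID} = (210, D64) ✓
(OrderID=520, Product=R26): 1 row → {Status,CustID} = (202, D83) ✓
(OrderID=536, Product=R68): 1 row → {Status,CustID} = (210, D27) ✓
Every {OrderID, Product} value is associated with a single {Status, CustID} value, so {OrderID, Product} → {Status, CustID} holds.

Yes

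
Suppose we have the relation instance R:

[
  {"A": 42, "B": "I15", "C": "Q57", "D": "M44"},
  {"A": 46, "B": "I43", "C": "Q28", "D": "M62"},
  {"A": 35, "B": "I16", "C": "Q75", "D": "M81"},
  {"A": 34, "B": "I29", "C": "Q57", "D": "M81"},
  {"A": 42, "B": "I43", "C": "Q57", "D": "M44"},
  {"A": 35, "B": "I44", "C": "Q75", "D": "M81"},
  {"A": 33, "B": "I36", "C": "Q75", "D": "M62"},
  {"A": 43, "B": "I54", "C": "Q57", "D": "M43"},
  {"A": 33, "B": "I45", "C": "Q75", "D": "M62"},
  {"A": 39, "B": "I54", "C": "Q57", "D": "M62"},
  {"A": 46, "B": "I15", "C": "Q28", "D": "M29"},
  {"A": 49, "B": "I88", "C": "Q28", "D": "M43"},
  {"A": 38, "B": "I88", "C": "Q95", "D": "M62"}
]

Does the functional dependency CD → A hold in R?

Yes

(C=Q57, D=M44): 2 rows → A = 42, 42 ✓
(C=Q28, D=M62): 1 row → A = 46 ✓
(C=Q75, D=M81): 2 rows → A = 35, 35 ✓
(C=Q57, D=M81): 1 row → A = 34 ✓
(C=Q75, D=M62): 2 rows → A = 33, 33 ✓
(C=Q57, D=M43): 1 row → A = 43 ✓
(C=Q57, D=M62): 1 row → A = 39 ✓
(C=Q28, D=M29): 1 row → A = 46 ✓
(C=Q28, D=M43): 1 row → A = 49 ✓
(C=Q95, D=M62): 1 row → A = 38 ✓
Every CD value is associated with a single A value, so CD → A holds.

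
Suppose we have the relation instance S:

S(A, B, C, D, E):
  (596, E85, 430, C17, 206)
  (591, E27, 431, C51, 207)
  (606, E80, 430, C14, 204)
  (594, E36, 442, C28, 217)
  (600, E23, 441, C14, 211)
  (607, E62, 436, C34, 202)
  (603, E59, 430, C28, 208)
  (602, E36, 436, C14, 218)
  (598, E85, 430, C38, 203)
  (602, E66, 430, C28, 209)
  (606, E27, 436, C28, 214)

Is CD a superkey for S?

No

Two distinct rows share (C=430, D=C28), so CD does not determine every attribute — not a superkey.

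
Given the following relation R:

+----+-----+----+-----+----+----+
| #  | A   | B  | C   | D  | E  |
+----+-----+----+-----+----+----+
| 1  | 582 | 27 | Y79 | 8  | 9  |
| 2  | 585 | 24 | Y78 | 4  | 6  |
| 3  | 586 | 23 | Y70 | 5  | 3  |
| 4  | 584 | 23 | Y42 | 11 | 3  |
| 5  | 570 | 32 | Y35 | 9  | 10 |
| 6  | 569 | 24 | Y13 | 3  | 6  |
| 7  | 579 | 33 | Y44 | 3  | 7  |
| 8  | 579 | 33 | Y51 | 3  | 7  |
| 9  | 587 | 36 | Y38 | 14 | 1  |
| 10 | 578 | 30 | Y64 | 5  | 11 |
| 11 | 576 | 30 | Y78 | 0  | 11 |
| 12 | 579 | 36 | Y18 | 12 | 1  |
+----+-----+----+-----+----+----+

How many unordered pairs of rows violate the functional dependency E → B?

0

E=6: all 2 rows agree on B — 0 pairs.
E=3: all 2 rows agree on B — 0 pairs.
E=7: all 2 rows agree on B — 0 pairs.
E=1: all 2 rows agree on B — 0 pairs.
E=11: all 2 rows agree on B — 0 pairs.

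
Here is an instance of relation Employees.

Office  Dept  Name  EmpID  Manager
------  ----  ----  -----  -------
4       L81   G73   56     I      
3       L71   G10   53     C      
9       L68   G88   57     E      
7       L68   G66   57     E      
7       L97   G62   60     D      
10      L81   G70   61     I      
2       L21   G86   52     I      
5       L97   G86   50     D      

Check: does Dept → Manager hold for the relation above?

Yes

Dept=L81: 2 rows → Manager = I, I ✓
Dept=L71: 1 row → Manager = C ✓
Dept=L68: 2 rows → Manager = E, E ✓
Dept=L97: 2 rows → Manager = D, D ✓
Dept=L21: 1 row → Manager = I ✓
Every Dept value is associated with a single Manager value, so Dept → Manager holds.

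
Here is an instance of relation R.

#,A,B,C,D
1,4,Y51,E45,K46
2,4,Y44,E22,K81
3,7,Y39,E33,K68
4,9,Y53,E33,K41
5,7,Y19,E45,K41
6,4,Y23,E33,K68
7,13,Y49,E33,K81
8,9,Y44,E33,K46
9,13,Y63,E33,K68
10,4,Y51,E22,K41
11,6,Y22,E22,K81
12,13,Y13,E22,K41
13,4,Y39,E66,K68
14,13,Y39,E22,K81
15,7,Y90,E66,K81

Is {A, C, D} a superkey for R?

Yes

All 15 rows have distinct {A, C, D} values, so {A, C, D} → (all attributes) holds and {A, C, D} is a superkey.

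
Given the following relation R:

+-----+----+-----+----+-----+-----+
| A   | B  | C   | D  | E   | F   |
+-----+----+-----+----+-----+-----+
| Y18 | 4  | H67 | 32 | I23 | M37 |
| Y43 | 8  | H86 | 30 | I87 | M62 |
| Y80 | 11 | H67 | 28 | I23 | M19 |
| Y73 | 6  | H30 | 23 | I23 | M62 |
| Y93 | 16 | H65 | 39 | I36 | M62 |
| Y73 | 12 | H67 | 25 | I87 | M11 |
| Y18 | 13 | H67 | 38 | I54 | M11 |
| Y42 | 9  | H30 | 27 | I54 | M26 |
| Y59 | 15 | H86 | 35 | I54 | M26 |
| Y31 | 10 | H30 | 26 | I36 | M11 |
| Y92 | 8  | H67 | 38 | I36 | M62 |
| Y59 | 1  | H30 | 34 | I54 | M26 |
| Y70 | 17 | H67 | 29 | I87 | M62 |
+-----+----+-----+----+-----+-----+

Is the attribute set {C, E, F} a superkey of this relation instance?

No

Two distinct rows share (C=H30, E=I54, F=M26), so {C, E, F} does not determine every attribute — not a superkey.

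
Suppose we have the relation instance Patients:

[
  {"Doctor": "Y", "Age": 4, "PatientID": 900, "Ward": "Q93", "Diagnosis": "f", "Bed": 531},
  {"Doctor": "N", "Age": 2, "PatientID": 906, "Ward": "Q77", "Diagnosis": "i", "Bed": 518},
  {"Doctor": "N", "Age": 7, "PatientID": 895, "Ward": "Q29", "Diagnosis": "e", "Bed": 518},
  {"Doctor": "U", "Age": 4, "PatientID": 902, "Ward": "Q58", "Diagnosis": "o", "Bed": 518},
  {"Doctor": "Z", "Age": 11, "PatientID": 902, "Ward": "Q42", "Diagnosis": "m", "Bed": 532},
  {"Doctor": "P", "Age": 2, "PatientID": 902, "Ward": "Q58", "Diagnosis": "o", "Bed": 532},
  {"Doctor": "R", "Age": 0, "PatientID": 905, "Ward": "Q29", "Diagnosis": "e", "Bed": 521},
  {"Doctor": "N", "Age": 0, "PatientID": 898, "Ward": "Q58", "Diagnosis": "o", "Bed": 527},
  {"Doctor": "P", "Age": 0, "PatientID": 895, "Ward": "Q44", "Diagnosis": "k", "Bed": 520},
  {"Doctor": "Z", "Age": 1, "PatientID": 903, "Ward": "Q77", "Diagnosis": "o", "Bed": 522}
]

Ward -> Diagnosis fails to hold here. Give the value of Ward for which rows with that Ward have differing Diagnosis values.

Ward=Q93: 1 row → Diagnosis = f ✓
Ward=Q77: 2 rows → Diagnosis takes values {i, o} — violation
Ward=Q29: 2 rows → Diagnosis = e, e ✓
Ward=Q58: 3 rows → Diagnosis = o, o, o ✓
Ward=Q42: 1 row → Diagnosis = m ✓
Ward=Q44: 1 row → Diagnosis = k ✓
The only Ward value with inconsistent Diagnosis is Ward=Q77.

Q77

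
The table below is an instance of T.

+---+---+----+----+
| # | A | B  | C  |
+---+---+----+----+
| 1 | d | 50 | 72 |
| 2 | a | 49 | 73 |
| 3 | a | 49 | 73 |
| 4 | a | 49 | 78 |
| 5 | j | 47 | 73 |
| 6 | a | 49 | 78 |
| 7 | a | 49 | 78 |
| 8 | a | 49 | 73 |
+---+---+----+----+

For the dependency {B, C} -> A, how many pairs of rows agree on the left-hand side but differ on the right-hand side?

(B=49, C=73): all 3 rows agree on A — 0 pairs.
(B=49, C=78): all 3 rows agree on A — 0 pairs.

0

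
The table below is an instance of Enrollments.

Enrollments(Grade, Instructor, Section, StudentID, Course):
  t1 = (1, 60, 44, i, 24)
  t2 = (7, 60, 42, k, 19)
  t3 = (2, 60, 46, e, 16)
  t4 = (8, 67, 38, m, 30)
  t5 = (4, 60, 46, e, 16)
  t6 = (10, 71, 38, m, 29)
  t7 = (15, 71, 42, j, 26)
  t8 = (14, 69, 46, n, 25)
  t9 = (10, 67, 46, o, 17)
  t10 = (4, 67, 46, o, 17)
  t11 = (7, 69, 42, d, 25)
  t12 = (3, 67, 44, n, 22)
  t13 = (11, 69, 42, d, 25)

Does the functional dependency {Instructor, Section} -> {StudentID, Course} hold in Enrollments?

Yes

(Instructor=60, Section=44): row 1 → {StudentID,Course} = (i, 24) ✓
(Instructor=60, Section=42): row 2 → {StudentID,Course} = (k, 19) ✓
(Instructor=60, Section=46): rows 3, 5 → {StudentID,Course} = (e, 16), (e, 16) ✓
(Instructor=67, Section=38): row 4 → {StudentID,Course} = (m, 30) ✓
(Instructor=71, Section=38): row 6 → {StudentID,Course} = (m, 29) ✓
(Instructor=71, Section=42): row 7 → {StudentID,Course} = (j, 26) ✓
(Instructor=69, Section=46): row 8 → {StudentID,Course} = (n, 25) ✓
(Instructor=67, Section=46): rows 9, 10 → {StudentID,Course} = (o, 17), (o, 17) ✓
(Instructor=69, Section=42): rows 11, 13 → {StudentID,Course} = (d, 25), (d, 25) ✓
(Instructor=67, Section=44): row 12 → {StudentID,Course} = (n, 22) ✓
Every {Instructor, Section} value is associated with a single {StudentID, Course} value, so {Instructor, Section} -> {StudentID, Course} holds.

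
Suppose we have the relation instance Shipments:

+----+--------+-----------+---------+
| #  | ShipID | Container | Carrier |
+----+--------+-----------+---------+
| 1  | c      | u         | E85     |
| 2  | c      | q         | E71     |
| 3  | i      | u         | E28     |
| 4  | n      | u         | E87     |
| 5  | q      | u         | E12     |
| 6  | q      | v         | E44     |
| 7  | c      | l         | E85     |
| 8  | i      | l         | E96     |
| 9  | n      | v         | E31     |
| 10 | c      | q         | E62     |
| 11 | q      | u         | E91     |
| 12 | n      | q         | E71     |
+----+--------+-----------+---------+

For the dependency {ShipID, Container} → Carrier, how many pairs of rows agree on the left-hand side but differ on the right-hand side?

(ShipID=c, Container=q): violating pairs (2,10) — 1 pair.
(ShipID=q, Container=u): violating pairs (5,11) — 1 pair.

2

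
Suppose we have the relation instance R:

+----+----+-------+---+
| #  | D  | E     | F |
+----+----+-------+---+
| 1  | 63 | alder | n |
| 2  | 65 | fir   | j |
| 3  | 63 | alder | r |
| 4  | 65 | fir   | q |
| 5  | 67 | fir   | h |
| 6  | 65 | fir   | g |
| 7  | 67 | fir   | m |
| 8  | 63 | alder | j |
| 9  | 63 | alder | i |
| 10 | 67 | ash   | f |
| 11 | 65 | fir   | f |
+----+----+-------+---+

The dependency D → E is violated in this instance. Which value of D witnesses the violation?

D=63: rows 1, 3, 8, 9 → E = alder, alder, alder, alder ✓
D=65: rows 2, 4, 6, 11 → E = fir, fir, fir, fir ✓
D=67: rows 5, 7, 10 → E takes values {fir, ash} — violation
The only D value with inconsistent E is D=67.

67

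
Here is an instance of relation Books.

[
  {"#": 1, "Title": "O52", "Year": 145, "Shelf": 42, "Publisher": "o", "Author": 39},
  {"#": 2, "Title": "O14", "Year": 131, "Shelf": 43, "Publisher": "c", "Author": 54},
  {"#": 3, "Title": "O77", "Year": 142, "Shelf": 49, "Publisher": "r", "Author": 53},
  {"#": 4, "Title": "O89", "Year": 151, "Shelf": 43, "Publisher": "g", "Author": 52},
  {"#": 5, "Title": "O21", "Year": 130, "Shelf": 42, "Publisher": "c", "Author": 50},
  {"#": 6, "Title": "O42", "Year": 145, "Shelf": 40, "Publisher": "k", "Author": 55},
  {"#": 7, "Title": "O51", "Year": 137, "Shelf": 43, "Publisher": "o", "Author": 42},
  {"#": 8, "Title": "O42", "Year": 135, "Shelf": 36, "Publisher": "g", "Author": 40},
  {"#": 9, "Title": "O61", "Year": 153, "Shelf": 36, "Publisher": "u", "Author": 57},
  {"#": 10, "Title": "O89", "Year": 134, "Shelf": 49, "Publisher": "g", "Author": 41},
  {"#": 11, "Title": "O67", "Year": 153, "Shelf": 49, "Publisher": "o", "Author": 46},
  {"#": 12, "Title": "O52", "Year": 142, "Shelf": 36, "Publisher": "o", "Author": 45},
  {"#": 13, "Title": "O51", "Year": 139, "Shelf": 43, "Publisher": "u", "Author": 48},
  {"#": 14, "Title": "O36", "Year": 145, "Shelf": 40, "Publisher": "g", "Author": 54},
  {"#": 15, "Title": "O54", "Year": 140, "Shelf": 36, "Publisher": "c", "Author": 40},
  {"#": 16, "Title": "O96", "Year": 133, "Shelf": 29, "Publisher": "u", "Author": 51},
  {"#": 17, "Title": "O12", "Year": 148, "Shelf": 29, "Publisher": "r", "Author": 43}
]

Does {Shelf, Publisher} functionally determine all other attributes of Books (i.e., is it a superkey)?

All 17 rows have distinct {Shelf, Publisher} values, so {Shelf, Publisher} → (all attributes) holds and {Shelf, Publisher} is a superkey.

Yes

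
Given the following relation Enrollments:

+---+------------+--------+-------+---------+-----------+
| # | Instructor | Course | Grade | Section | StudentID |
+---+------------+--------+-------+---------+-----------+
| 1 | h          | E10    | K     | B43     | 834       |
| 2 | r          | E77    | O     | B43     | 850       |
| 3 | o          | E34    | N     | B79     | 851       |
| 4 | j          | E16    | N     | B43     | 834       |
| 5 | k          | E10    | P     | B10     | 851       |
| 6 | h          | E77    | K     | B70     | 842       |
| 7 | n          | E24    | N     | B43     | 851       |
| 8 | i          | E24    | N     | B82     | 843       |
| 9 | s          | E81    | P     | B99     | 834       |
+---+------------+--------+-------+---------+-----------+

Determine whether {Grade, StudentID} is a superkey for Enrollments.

Rows 3 and 7 have the same {Grade, StudentID} value (Grade=N, StudentID=851) but are distinct tuples, so {Grade, StudentID} does not determine every attribute — not a superkey.

No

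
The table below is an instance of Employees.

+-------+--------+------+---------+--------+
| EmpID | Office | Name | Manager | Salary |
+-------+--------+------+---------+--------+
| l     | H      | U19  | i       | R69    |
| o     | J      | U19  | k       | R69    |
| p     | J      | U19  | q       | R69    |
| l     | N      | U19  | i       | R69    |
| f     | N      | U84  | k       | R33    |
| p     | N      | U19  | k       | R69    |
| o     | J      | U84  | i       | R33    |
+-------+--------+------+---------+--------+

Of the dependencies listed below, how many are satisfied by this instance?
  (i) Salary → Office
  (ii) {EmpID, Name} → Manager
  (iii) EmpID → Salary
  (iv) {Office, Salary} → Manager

(i) Salary → Office: Salary=R69: 5 rows → Office takes values {H, J, N} — violation; Salary=R33: 2 rows → Office takes values {N, J} — violation — fails.
(ii) {EmpID, Name} → Manager: (EmpID=p, Name=U19): 2 rows → Manager takes values {q, k} — violation — fails.
(iii) EmpID → Salary: EmpID=o: 2 rows → Salary takes values {R69, R33} — violation — fails.
(iv) {Office, Salary} → Manager: (Office=J, Salary=R69): 2 rows → Manager takes values {k, q} — violation; (Office=N, Salary=R69): 2 rows → Manager takes values {i, k} — violation — fails.
None of the 4 dependencies hold.

0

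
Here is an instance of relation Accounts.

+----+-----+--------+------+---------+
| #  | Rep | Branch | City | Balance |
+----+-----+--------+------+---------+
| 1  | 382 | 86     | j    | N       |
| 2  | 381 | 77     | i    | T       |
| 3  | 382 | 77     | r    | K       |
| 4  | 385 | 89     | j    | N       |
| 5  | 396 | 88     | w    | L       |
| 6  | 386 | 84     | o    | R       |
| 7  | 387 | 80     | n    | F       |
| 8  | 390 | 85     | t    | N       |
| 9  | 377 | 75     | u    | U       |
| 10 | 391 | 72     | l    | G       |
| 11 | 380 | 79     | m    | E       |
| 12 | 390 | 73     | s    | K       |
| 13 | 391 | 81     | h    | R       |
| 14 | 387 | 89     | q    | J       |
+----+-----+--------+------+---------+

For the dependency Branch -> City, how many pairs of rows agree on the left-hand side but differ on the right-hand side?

2

Branch=77: violating pairs (2,3) — 1 pair.
Branch=89: violating pairs (4,14) — 1 pair.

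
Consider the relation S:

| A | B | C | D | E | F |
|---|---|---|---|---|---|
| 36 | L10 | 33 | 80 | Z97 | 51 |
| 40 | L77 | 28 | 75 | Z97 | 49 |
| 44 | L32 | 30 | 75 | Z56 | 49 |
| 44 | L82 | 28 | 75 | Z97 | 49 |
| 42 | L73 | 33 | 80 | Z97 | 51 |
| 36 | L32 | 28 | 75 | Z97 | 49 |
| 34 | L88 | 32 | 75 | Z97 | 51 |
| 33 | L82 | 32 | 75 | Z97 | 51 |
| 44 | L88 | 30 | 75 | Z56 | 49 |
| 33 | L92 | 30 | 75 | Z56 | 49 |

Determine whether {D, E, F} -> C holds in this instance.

(D=80, E=Z97, F=51): 2 rows → C = 33, 33 ✓
(D=75, E=Z97, F=49): 3 rows → C = 28, 28, 28 ✓
(D=75, E=Z56, F=49): 3 rows → C = 30, 30, 30 ✓
(D=75, E=Z97, F=51): 2 rows → C = 32, 32 ✓
Every {D, E, F} value is associated with a single C value, so {D, E, F} -> C holds.

Yes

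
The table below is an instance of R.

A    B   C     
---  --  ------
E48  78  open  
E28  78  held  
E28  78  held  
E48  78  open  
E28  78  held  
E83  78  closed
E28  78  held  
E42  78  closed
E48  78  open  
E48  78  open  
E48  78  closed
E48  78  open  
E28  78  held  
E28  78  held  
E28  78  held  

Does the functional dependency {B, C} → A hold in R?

(B=78, C=open): 5 rows → A = E48, E48, E48, E48, E48 ✓
(B=78, C=held): 7 rows → A = E28, E28, E28, E28, E28, E28, E28 ✓
(B=78, C=closed): 3 rows → A takes values {E83, E42, E48} — violation
Two rows agree on {B, C} but differ on A, so {B, C} → A does not hold.

No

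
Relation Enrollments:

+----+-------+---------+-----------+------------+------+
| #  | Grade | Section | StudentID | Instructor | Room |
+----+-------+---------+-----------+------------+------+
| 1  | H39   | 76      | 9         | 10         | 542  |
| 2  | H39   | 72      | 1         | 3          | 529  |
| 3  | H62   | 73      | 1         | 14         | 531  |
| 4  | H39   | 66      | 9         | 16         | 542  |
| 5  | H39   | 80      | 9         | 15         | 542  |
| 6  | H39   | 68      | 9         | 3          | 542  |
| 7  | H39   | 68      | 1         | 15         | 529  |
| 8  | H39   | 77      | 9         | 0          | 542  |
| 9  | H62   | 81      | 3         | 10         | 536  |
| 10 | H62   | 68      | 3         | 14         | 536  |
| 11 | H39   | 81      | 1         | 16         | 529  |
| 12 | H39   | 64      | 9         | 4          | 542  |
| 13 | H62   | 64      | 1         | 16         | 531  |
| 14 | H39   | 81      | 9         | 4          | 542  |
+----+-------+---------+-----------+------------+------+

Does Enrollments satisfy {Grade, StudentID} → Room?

(Grade=H39, StudentID=9): rows 1, 4, 5, 6, 8, 12, 14 → Room = 542, 542, 542, 542, 542, 542, 542 ✓
(Grade=H39, StudentID=1): rows 2, 7, 11 → Room = 529, 529, 529 ✓
(Grade=H62, StudentID=1): rows 3, 13 → Room = 531, 531 ✓
(Grade=H62, StudentID=3): rows 9, 10 → Room = 536, 536 ✓
Every {Grade, StudentID} value is associated with a single Room value, so {Grade, StudentID} → Room holds.

Yes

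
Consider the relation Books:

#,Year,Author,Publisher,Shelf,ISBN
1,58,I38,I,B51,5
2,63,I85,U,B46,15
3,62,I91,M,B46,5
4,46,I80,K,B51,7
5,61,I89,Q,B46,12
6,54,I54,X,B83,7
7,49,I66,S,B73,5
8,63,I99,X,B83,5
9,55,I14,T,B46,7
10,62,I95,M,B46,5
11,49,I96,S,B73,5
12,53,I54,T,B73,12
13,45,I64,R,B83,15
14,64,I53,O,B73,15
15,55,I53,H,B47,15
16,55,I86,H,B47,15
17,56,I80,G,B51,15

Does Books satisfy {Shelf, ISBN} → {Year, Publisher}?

(Shelf=B51, ISBN=5): row 1 → {Year,Publisher} = (58, I) ✓
(Shelf=B46, ISBN=15): row 2 → {Year,Publisher} = (63, U) ✓
(Shelf=B46, ISBN=5): rows 3, 10 → {Year,Publisher} = (62, M), (62, M) ✓
(Shelf=B51, ISBN=7): row 4 → {Year,Publisher} = (46, K) ✓
(Shelf=B46, ISBN=12): row 5 → {Year,Publisher} = (61, Q) ✓
(Shelf=B83, ISBN=7): row 6 → {Year,Publisher} = (54, X) ✓
(Shelf=B73, ISBN=5): rows 7, 11 → {Year,Publisher} = (49, S), (49, S) ✓
(Shelf=B83, ISBN=5): row 8 → {Year,Publisher} = (63, X) ✓
(Shelf=B46, ISBN=7): row 9 → {Year,Publisher} = (55, T) ✓
(Shelf=B73, ISBN=12): row 12 → {Year,Publisher} = (53, T) ✓
(Shelf=B83, ISBN=15): row 13 → {Year,Publisher} = (45, R) ✓
(Shelf=B73, ISBN=15): row 14 → {Year,Publisher} = (64, O) ✓
(Shelf=B47, ISBN=15): rows 15, 16 → {Year,Publisher} = (55, H), (55, H) ✓
(Shelf=B51, ISBN=15): row 17 → {Year,Publisher} = (56, G) ✓
Every {Shelf, ISBN} value is associated with a single {Year, Publisher} value, so {Shelf, ISBN} → {Year, Publisher} holds.

Yes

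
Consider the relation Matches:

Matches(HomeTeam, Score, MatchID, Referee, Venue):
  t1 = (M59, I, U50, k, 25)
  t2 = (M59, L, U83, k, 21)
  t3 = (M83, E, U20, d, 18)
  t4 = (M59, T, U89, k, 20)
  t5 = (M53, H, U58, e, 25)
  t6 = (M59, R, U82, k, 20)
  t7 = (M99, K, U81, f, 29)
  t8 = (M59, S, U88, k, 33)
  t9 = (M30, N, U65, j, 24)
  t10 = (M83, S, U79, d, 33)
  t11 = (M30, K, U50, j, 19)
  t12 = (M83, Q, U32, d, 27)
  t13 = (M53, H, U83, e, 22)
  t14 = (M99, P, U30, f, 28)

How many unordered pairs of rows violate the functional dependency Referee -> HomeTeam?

Referee=k: all 5 rows agree on HomeTeam — 0 pairs.
Referee=d: all 3 rows agree on HomeTeam — 0 pairs.
Referee=e: all 2 rows agree on HomeTeam — 0 pairs.
Referee=f: all 2 rows agree on HomeTeam — 0 pairs.
Referee=j: all 2 rows agree on HomeTeam — 0 pairs.

0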